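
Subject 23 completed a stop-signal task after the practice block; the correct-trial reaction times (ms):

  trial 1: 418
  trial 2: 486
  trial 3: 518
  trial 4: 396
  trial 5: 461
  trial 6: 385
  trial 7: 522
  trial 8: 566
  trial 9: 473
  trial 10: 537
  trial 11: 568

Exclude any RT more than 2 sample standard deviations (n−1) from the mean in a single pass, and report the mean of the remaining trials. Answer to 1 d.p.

484.5 ms

n = 11, ΣRT = 5330, M = 484.545
Σ(x−M)² = 41740.73; s = √(41740.73/10) = 64.607
Cutoffs: 484.545 ± 2·64.607 → [355.3, 613.8]
No RTs fall outside the cutoffs; all 11 retained. Mean = 5330/11 = 484.545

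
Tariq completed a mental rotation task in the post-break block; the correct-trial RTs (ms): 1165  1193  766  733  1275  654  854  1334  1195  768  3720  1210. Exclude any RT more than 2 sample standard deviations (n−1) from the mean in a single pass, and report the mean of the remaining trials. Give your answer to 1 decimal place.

n = 12, ΣRT = 14867, M = 1238.917
Σ(x−M)² = 7368106.92; s = √(7368106.92/11) = 818.430
Cutoffs: 1238.917 ± 2·818.430 → [-397.9, 2875.8]
Outside: 3720 → excluded.
Retained (n=11): Σ = 11147, mean = 11147/11 = 1013.364

1013.4 ms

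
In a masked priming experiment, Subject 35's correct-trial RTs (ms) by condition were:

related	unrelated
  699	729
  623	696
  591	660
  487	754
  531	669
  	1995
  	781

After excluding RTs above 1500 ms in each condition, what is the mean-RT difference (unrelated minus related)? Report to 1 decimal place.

unrelated: exclude 1995
M(related) = 2931/5 = 586.200
M(unrelated) = 4289/6 = 714.833
Difference = 714.833 − 586.200 = 128.633 ms

128.6 ms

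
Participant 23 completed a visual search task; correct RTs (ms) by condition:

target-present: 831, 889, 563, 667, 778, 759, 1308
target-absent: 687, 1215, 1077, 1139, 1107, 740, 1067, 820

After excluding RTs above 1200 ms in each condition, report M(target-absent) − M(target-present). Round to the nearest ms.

200 ms

target-present: exclude 1308
target-absent: exclude 1215
M(target-present) = 4487/6 = 747.833
M(target-absent) = 6637/7 = 948.143
Difference = 948.143 − 747.833 = 200.310 ms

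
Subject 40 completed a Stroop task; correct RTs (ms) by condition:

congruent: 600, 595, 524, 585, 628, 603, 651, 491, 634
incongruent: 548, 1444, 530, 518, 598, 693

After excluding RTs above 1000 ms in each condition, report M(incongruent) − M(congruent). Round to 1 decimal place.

-12.7 ms

incongruent: exclude 1444
M(congruent) = 5311/9 = 590.111
M(incongruent) = 2887/5 = 577.400
Difference = 577.400 − 590.111 = -12.711 ms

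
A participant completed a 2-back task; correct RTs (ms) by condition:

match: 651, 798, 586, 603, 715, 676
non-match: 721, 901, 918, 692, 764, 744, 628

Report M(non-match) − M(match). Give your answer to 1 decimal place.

95.4 ms

M(match) = 4029/6 = 671.500
M(non-match) = 5368/7 = 766.857
Difference = 766.857 − 671.500 = 95.357 ms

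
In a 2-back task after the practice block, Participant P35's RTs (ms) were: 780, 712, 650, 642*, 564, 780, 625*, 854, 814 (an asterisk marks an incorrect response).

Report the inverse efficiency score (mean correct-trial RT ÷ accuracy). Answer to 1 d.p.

946.7 ms

Correct trials (n=7): 780, 712, 650, 564, 780, 854, 814
Mean correct RT = 5154/7 = 736.2857 ms
Proportion correct = 7/9
IES = 736.2857 / (7/9) = 946.653 ms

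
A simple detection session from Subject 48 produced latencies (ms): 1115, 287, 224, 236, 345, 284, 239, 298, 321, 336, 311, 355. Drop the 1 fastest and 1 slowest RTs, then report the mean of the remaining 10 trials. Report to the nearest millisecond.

301 ms

Sorted: 224, 236, 239, 284, 287, 298, 311, 321, 336, 345, 355, 1115
Drop lowest 1 (224) and highest 1 (1115)
Remaining (n=10): Σ = 3012, mean = 3012/10 = 301.200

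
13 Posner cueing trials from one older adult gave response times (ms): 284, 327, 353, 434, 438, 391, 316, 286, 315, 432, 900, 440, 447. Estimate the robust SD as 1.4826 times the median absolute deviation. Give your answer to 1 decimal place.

Sorted: 284, 286, 315, 316, 327, 353, 391, 432, 434, 438, 440, 447, 900 → median = 391
|x − 391| sorted: 0, 38, 41, 43, 47, 49, 56, 64, 75, 76, 105, 107, 509 → MAD = 56
Robust SD ≈ 1.4826 × 56 = 83.026

83.0 ms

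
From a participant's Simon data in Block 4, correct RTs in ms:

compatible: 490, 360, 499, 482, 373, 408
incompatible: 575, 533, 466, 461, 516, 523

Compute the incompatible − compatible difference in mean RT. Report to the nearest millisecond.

77 ms

M(compatible) = 2612/6 = 435.333
M(incompatible) = 3074/6 = 512.333
Difference = 512.333 − 435.333 = 77.000 ms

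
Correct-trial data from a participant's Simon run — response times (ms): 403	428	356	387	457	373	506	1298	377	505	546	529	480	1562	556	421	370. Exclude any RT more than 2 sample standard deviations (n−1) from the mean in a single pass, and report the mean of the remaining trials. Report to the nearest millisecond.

446 ms

n = 17, ΣRT = 9554, M = 562.000
Σ(x−M)² = 1810200.00; s = √(1810200.00/16) = 336.359
Cutoffs: 562.000 ± 2·336.359 → [-110.7, 1234.7]
Outside: 1298, 1562 → excluded.
Retained (n=15): Σ = 6694, mean = 6694/15 = 446.267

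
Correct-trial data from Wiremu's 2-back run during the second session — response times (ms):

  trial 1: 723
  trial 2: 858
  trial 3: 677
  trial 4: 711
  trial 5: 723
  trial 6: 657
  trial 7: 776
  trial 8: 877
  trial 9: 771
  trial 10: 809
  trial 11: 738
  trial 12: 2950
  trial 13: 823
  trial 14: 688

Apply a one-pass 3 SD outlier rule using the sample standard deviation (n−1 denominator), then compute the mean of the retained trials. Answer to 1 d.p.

756.2 ms

n = 14, ΣRT = 12781, M = 912.929
Σ(x−M)² = 4527024.93; s = √(4527024.93/13) = 590.112
Cutoffs: 912.929 ± 3·590.112 → [-857.4, 2683.3]
Outside: 2950 → excluded.
Retained (n=13): Σ = 9831, mean = 9831/13 = 756.231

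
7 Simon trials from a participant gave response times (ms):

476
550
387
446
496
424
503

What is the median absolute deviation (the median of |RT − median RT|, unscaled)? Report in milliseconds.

Sorted: 387, 424, 446, 476, 496, 503, 550 → median = 476
|x − 476|: 0, 74, 89, 30, 20, 52, 27
Sorted deviations: 0, 20, 27, 30, 52, 74, 89 → MAD = 30

30 ms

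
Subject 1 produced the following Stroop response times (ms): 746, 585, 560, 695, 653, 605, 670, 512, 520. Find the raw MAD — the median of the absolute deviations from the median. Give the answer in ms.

Sorted: 512, 520, 560, 585, 605, 653, 670, 695, 746 → median = 605
|x − 605|: 141, 20, 45, 90, 48, 0, 65, 93, 85
Sorted deviations: 0, 20, 45, 48, 65, 85, 90, 93, 141 → MAD = 65

65 ms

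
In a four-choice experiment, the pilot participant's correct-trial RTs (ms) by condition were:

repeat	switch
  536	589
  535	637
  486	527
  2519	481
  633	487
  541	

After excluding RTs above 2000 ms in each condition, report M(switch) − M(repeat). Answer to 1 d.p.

-2.0 ms

repeat: exclude 2519
M(repeat) = 2731/5 = 546.200
M(switch) = 2721/5 = 544.200
Difference = 544.200 − 546.200 = -2.000 ms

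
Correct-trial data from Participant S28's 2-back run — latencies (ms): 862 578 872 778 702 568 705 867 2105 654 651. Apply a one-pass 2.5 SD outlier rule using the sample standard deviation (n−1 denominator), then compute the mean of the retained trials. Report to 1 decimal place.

n = 11, ΣRT = 9342, M = 849.273
Σ(x−M)² = 1855574.18; s = √(1855574.18/10) = 430.764
Cutoffs: 849.273 ± 2.5·430.764 → [-227.6, 1926.2]
Outside: 2105 → excluded.
Retained (n=10): Σ = 7237, mean = 7237/10 = 723.700

723.7 ms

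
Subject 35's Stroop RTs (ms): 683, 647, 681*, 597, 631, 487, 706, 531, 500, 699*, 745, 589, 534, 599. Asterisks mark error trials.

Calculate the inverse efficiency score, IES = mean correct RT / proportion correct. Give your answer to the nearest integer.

705 ms

Correct trials (n=12): 683, 647, 597, 631, 487, 706, 531, 500, 745, 589, 534, 599
Mean correct RT = 7249/12 = 604.0833 ms
Proportion correct = 12/14
IES = 604.0833 / (12/14) = 704.764 ms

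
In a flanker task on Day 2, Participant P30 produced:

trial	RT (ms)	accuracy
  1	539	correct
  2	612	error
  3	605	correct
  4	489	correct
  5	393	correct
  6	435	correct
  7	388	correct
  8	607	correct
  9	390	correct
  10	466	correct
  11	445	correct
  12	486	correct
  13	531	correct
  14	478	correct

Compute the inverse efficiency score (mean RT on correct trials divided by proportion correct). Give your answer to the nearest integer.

Correct trials (n=13): 539, 605, 489, 393, 435, 388, 607, 390, 466, 445, 486, 531, 478
Mean correct RT = 6252/13 = 480.9231 ms
Proportion correct = 13/14
IES = 480.9231 / (13/14) = 517.917 ms

518 ms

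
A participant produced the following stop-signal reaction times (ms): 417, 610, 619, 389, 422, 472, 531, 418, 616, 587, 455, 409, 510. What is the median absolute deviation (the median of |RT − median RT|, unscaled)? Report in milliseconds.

Sorted: 389, 409, 417, 418, 422, 455, 472, 510, 531, 587, 610, 616, 619 → median = 472
|x − 472|: 55, 138, 147, 83, 50, 0, 59, 54, 144, 115, 17, 63, 38
Sorted deviations: 0, 17, 38, 50, 54, 55, 59, 63, 83, 115, 138, 144, 147 → MAD = 59

59 ms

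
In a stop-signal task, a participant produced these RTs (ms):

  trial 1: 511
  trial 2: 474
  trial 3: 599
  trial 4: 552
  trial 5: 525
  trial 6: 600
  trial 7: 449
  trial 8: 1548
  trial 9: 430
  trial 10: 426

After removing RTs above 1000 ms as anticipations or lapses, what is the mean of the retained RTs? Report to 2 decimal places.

507.33 ms

Excluded: 1548
Retained (n=9): Σ = 4566
Mean = 4566/9 = 507.3333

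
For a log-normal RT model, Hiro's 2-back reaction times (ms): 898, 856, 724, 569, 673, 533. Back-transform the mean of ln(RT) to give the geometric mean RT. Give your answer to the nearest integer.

696 ms

ln(RT): 6.8002, 6.7523, 6.5848, 6.3439, 6.5117, 6.2785
Mean ln(RT) = 39.2714/6 = 6.54523
Geometric mean = exp(6.54523) = 695.92 ms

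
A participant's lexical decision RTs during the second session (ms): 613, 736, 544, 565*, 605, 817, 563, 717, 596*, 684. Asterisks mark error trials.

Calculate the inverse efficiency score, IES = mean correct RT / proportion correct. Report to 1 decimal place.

Correct trials (n=8): 613, 736, 544, 605, 817, 563, 717, 684
Mean correct RT = 5279/8 = 659.8750 ms
Proportion correct = 8/10
IES = 659.8750 / (8/10) = 824.844 ms

824.8 ms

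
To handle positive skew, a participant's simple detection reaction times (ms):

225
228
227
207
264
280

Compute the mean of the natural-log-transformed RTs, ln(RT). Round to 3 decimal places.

ln(RT): 5.4161, 5.4293, 5.4250, 5.3327, 5.5759, 5.6348
Σ ln(RT) = 32.8139
Mean = 32.8139/6 = 5.46898

5.469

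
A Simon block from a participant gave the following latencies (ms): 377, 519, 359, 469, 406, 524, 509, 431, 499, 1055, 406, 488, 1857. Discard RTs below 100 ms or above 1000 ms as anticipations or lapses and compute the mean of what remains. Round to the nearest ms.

453 ms

Excluded: 1055, 1857
Retained (n=11): Σ = 4987
Mean = 4987/11 = 453.3636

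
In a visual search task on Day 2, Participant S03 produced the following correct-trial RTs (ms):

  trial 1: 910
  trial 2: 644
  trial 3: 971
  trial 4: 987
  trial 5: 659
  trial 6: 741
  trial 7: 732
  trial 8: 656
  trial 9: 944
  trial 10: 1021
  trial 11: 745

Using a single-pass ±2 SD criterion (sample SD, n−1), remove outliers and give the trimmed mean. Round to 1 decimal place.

n = 11, ΣRT = 9010, M = 819.091
Σ(x−M)² = 217960.91; s = √(217960.91/10) = 147.635
Cutoffs: 819.091 ± 2·147.635 → [523.8, 1114.4]
No RTs fall outside the cutoffs; all 11 retained. Mean = 9010/11 = 819.091

819.1 ms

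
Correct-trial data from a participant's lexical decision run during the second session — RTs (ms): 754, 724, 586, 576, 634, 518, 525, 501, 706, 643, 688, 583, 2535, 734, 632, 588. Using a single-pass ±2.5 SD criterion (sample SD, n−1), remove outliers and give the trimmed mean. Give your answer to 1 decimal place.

n = 16, ΣRT = 11927, M = 745.438
Σ(x−M)² = 3509203.94; s = √(3509203.94/15) = 483.681
Cutoffs: 745.438 ± 2.5·483.681 → [-463.8, 1954.6]
Outside: 2535 → excluded.
Retained (n=15): Σ = 9392, mean = 9392/15 = 626.133

626.1 ms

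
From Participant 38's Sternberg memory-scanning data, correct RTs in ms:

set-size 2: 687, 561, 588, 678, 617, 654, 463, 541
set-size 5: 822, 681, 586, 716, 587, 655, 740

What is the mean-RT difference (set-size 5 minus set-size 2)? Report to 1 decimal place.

M(set-size 2) = 4789/8 = 598.625
M(set-size 5) = 4787/7 = 683.857
Difference = 683.857 − 598.625 = 85.232 ms

85.2 ms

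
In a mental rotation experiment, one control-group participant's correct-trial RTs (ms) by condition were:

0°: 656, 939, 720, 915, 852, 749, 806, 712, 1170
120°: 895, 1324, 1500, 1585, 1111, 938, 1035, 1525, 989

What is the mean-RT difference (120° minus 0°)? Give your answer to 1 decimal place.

375.9 ms

M(0°) = 7519/9 = 835.444
M(120°) = 10902/9 = 1211.333
Difference = 1211.333 − 835.444 = 375.889 ms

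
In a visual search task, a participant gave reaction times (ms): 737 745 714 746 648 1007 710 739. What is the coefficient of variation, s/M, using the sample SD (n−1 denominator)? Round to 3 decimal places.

0.141

n = 8, Σ = 6046, M = 755.7500
Σ(x−M)² = 79415.500; s = √(79415.500/7) = 106.5132
CV = 106.5132 / 755.7500 = 0.14094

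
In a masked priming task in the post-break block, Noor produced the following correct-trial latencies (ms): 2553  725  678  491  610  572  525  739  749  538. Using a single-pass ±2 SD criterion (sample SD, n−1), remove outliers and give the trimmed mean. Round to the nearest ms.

625 ms

n = 10, ΣRT = 8180, M = 818.000
Σ(x−M)² = 3424434.00; s = √(3424434.00/9) = 616.841
Cutoffs: 818.000 ± 2·616.841 → [-415.7, 2051.7]
Outside: 2553 → excluded.
Retained (n=9): Σ = 5627, mean = 5627/9 = 625.222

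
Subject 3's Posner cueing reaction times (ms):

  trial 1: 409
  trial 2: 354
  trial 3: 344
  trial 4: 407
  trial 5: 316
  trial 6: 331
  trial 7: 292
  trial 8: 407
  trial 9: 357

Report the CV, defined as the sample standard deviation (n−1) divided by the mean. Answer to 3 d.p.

n = 9, Σ = 3217, M = 357.4444
Σ(x−M)² = 14462.222; s = √(14462.222/8) = 42.5180
CV = 42.5180 / 357.4444 = 0.11895

0.119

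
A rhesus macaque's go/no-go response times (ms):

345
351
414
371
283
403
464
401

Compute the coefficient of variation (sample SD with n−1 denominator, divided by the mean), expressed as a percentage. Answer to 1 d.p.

n = 8, Σ = 3032, M = 379.0000
Σ(x−M)² = 20730.000; s = √(20730.000/7) = 54.4190
CV = 54.4190 / 379.0000 = 0.14359 = 14.359%

14.4%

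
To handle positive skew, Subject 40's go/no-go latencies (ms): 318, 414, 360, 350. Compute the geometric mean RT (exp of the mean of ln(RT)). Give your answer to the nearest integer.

ln(RT): 5.7621, 6.0259, 5.8861, 5.8579
Mean ln(RT) = 23.5320/4 = 5.88299
Geometric mean = exp(5.88299) = 358.88 ms

359 ms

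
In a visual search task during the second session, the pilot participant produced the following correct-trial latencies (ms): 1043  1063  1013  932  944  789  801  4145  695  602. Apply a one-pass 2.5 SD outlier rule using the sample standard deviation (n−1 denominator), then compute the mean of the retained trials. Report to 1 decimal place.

875.8 ms

n = 10, ΣRT = 12027, M = 1202.700
Σ(x−M)² = 9829450.10; s = √(9829450.10/9) = 1045.065
Cutoffs: 1202.700 ± 2.5·1045.065 → [-1410.0, 3815.4]
Outside: 4145 → excluded.
Retained (n=9): Σ = 7882, mean = 7882/9 = 875.778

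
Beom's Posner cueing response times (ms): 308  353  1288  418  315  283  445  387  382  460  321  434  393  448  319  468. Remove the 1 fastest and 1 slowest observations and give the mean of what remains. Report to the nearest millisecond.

Sorted: 283, 308, 315, 319, 321, 353, 382, 387, 393, 418, 434, 445, 448, 460, 468, 1288
Drop lowest 1 (283) and highest 1 (1288)
Remaining (n=14): Σ = 5451, mean = 5451/14 = 389.357

389 ms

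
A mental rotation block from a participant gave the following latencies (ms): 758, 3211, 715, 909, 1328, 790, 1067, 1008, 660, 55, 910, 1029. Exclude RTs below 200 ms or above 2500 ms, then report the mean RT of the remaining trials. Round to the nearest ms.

917 ms

Excluded: 55, 3211
Retained (n=10): Σ = 9174
Mean = 9174/10 = 917.4000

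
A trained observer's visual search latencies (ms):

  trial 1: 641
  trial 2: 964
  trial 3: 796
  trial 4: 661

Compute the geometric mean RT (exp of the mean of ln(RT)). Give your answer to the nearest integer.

ln(RT): 6.4630, 6.8711, 6.6796, 6.4938
Mean ln(RT) = 26.5075/4 = 6.62687
Geometric mean = exp(6.62687) = 755.11 ms

755 ms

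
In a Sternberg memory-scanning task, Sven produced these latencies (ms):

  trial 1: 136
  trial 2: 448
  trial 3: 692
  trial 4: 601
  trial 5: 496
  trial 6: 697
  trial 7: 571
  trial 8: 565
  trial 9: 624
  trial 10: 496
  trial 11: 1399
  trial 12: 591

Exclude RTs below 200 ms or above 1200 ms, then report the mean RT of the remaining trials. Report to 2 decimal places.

Excluded: 136, 1399
Retained (n=10): Σ = 5781
Mean = 5781/10 = 578.1000

578.10 ms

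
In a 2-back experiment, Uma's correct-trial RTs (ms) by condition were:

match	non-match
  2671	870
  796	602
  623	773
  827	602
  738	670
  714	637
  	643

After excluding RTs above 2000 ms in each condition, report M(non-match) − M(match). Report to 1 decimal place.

match: exclude 2671
M(match) = 3698/5 = 739.600
M(non-match) = 4797/7 = 685.286
Difference = 685.286 − 739.600 = -54.314 ms

-54.3 ms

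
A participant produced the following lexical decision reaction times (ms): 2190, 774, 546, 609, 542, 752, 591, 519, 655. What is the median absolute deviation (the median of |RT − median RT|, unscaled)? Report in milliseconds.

Sorted: 519, 542, 546, 591, 609, 655, 752, 774, 2190 → median = 609
|x − 609|: 1581, 165, 63, 0, 67, 143, 18, 90, 46
Sorted deviations: 0, 18, 46, 63, 67, 90, 143, 165, 1581 → MAD = 67

67 ms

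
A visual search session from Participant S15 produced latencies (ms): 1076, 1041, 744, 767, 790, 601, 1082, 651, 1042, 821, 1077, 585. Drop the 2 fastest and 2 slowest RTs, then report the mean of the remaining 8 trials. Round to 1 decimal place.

866.5 ms

Sorted: 585, 601, 651, 744, 767, 790, 821, 1041, 1042, 1076, 1077, 1082
Drop lowest 2 (585, 601) and highest 2 (1077, 1082)
Remaining (n=8): Σ = 6932, mean = 6932/8 = 866.500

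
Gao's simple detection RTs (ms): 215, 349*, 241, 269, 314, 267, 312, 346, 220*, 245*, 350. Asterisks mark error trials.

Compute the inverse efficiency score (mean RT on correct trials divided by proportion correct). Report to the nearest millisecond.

398 ms

Correct trials (n=8): 215, 241, 269, 314, 267, 312, 346, 350
Mean correct RT = 2314/8 = 289.2500 ms
Proportion correct = 8/11
IES = 289.2500 / (8/11) = 397.719 ms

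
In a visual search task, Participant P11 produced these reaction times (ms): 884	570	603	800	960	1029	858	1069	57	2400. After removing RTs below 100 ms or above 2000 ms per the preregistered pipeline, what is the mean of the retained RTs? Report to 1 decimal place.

Excluded: 57, 2400
Retained (n=8): Σ = 6773
Mean = 6773/8 = 846.6250

846.6 ms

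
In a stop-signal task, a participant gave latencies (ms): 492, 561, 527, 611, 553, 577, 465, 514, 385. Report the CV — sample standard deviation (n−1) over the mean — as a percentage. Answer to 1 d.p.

n = 9, Σ = 4685, M = 520.5556
Σ(x−M)² = 36416.222; s = √(36416.222/8) = 67.4687
CV = 67.4687 / 520.5556 = 0.12961 = 12.961%

13.0%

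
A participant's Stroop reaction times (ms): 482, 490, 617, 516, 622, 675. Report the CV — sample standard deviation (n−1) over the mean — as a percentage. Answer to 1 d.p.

n = 6, Σ = 3402, M = 567.0000
Σ(x−M)² = 32944.000; s = √(32944.000/5) = 81.1714
CV = 81.1714 / 567.0000 = 0.14316 = 14.316%

14.3%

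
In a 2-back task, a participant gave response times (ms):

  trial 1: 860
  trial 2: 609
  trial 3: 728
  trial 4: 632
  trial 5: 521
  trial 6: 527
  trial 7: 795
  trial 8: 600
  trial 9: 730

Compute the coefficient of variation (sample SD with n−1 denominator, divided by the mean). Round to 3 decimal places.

0.177

n = 9, Σ = 6002, M = 666.8889
Σ(x−M)² = 111316.889; s = √(111316.889/8) = 117.9602
CV = 117.9602 / 666.8889 = 0.17688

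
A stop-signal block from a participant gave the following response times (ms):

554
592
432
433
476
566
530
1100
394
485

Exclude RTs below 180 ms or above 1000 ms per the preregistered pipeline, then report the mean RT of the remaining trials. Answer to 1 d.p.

495.8 ms

Excluded: 1100
Retained (n=9): Σ = 4462
Mean = 4462/9 = 495.7778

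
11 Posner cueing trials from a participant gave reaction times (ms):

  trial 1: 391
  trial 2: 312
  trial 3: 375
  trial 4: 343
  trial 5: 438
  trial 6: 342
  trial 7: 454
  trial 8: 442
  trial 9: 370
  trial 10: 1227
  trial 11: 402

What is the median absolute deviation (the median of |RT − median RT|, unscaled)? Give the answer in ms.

Sorted: 312, 342, 343, 370, 375, 391, 402, 438, 442, 454, 1227 → median = 391
|x − 391|: 0, 79, 16, 48, 47, 49, 63, 51, 21, 836, 11
Sorted deviations: 0, 11, 16, 21, 47, 48, 49, 51, 63, 79, 836 → MAD = 48

48 ms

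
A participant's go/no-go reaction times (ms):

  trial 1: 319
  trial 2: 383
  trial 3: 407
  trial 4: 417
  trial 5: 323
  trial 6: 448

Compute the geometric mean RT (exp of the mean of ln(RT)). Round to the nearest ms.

380 ms

ln(RT): 5.7652, 5.9480, 6.0088, 6.0331, 5.7777, 6.1048
Mean ln(RT) = 35.6376/6 = 5.93960
Geometric mean = exp(5.93960) = 379.78 ms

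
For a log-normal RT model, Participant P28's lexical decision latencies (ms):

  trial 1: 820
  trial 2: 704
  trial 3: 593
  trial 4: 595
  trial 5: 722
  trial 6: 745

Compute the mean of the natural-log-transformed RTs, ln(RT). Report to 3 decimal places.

6.539

ln(RT): 6.7093, 6.5568, 6.3852, 6.3886, 6.5820, 6.6134
Σ ln(RT) = 39.2352
Mean = 39.2352/6 = 6.53921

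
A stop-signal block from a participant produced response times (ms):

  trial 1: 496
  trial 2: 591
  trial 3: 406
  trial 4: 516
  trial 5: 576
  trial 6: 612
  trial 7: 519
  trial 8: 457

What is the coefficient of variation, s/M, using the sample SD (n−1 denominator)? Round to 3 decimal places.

0.134

n = 8, Σ = 4173, M = 521.6250
Σ(x−M)² = 34177.875; s = √(34177.875/7) = 69.8753
CV = 69.8753 / 521.6250 = 0.13396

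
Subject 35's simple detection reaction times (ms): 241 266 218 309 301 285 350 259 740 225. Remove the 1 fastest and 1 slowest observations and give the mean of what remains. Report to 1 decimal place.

279.5 ms

Sorted: 218, 225, 241, 259, 266, 285, 301, 309, 350, 740
Drop lowest 1 (218) and highest 1 (740)
Remaining (n=8): Σ = 2236, mean = 2236/8 = 279.500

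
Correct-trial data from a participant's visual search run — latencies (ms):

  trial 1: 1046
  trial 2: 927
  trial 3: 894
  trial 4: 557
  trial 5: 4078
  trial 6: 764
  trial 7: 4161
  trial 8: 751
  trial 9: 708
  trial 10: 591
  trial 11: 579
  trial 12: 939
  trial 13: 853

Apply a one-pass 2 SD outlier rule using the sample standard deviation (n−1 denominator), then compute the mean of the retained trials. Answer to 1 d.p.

782.6 ms

n = 13, ΣRT = 16848, M = 1296.000
Σ(x−M)² = 19114740.00; s = √(19114740.00/12) = 1262.099
Cutoffs: 1296.000 ± 2·1262.099 → [-1228.2, 3820.2]
Outside: 4078, 4161 → excluded.
Retained (n=11): Σ = 8609, mean = 8609/11 = 782.636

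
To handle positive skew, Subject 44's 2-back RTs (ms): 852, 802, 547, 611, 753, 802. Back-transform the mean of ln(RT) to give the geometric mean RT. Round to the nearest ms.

ln(RT): 6.7476, 6.6871, 6.3044, 6.4151, 6.6241, 6.6871
Mean ln(RT) = 39.4654/6 = 6.57757
Geometric mean = exp(6.57757) = 718.79 ms

719 ms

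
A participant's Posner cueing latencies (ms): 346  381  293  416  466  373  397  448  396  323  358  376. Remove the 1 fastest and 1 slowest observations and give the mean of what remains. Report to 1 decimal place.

Sorted: 293, 323, 346, 358, 373, 376, 381, 396, 397, 416, 448, 466
Drop lowest 1 (293) and highest 1 (466)
Remaining (n=10): Σ = 3814, mean = 3814/10 = 381.400

381.4 ms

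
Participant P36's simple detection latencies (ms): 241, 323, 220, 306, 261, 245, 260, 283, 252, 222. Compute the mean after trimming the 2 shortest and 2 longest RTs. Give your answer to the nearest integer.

257 ms

Sorted: 220, 222, 241, 245, 252, 260, 261, 283, 306, 323
Drop lowest 2 (220, 222) and highest 2 (306, 323)
Remaining (n=6): Σ = 1542, mean = 1542/6 = 257.000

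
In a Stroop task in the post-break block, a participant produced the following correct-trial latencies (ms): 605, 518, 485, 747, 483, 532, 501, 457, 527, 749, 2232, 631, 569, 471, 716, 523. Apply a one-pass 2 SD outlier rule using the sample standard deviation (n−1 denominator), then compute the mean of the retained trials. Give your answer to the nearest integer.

568 ms

n = 16, ΣRT = 10746, M = 671.625
Σ(x−M)² = 2736965.75; s = √(2736965.75/15) = 427.158
Cutoffs: 671.625 ± 2·427.158 → [-182.7, 1525.9]
Outside: 2232 → excluded.
Retained (n=15): Σ = 8514, mean = 8514/15 = 567.600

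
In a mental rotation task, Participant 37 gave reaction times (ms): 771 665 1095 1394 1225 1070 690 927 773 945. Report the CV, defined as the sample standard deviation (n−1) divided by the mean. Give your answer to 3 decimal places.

n = 10, Σ = 9555, M = 955.5000
Σ(x−M)² = 520632.500; s = √(520632.500/9) = 240.5162
CV = 240.5162 / 955.5000 = 0.25172

0.252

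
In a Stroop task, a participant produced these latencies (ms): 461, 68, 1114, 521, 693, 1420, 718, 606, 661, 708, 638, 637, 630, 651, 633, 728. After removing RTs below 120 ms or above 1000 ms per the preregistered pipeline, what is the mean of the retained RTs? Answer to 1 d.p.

Excluded: 68, 1114, 1420
Retained (n=13): Σ = 8285
Mean = 8285/13 = 637.3077

637.3 ms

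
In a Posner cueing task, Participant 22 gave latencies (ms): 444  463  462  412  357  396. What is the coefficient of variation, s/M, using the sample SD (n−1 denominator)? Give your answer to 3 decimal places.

n = 6, Σ = 2534, M = 422.3333
Σ(x−M)² = 8765.333; s = √(8765.333/5) = 41.8696
CV = 41.8696 / 422.3333 = 0.09914

0.099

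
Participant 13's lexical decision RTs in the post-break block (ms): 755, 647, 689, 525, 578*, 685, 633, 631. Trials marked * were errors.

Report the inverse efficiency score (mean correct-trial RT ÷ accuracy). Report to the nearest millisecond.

745 ms

Correct trials (n=7): 755, 647, 689, 525, 685, 633, 631
Mean correct RT = 4565/7 = 652.1429 ms
Proportion correct = 7/8
IES = 652.1429 / (7/8) = 745.306 ms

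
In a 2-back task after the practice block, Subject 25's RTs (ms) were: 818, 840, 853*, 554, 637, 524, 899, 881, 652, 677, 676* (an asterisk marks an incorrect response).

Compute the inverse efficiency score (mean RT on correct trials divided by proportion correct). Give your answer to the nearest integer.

Correct trials (n=9): 818, 840, 554, 637, 524, 899, 881, 652, 677
Mean correct RT = 6482/9 = 720.2222 ms
Proportion correct = 9/11
IES = 720.2222 / (9/11) = 880.272 ms

880 ms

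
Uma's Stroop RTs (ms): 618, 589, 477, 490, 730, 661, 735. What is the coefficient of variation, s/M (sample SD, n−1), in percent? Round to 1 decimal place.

17.0%

n = 7, Σ = 4300, M = 614.2857
Σ(x−M)² = 65091.429; s = √(65091.429/6) = 104.1565
CV = 104.1565 / 614.2857 = 0.16956 = 16.956%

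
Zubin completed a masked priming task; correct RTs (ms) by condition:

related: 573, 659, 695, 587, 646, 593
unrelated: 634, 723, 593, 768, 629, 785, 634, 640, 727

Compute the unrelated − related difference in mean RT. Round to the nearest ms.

M(related) = 3753/6 = 625.500
M(unrelated) = 6133/9 = 681.444
Difference = 681.444 − 625.500 = 55.944 ms

56 ms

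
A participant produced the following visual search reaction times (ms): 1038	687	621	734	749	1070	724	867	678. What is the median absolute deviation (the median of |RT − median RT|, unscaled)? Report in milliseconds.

56 ms

Sorted: 621, 678, 687, 724, 734, 749, 867, 1038, 1070 → median = 734
|x − 734|: 304, 47, 113, 0, 15, 336, 10, 133, 56
Sorted deviations: 0, 10, 15, 47, 56, 113, 133, 304, 336 → MAD = 56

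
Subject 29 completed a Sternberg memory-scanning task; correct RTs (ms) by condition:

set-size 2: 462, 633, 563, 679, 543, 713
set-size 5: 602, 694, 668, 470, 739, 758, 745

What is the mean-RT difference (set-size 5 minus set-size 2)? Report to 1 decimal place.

M(set-size 2) = 3593/6 = 598.833
M(set-size 5) = 4676/7 = 668.000
Difference = 668.000 − 598.833 = 69.167 ms

69.2 ms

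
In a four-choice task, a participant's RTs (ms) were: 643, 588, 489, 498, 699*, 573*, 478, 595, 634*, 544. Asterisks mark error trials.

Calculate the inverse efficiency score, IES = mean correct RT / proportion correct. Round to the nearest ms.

783 ms

Correct trials (n=7): 643, 588, 489, 498, 478, 595, 544
Mean correct RT = 3835/7 = 547.8571 ms
Proportion correct = 7/10
IES = 547.8571 / (7/10) = 782.653 ms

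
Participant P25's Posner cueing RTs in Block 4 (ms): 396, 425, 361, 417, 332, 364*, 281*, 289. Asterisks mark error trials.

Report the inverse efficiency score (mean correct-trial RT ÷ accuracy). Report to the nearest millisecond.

Correct trials (n=6): 396, 425, 361, 417, 332, 289
Mean correct RT = 2220/6 = 370.0000 ms
Proportion correct = 6/8
IES = 370.0000 / (6/8) = 493.333 ms

493 ms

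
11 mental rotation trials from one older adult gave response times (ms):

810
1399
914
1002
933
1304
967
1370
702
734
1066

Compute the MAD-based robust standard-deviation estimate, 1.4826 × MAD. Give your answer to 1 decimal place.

232.8 ms

Sorted: 702, 734, 810, 914, 933, 967, 1002, 1066, 1304, 1370, 1399 → median = 967
|x − 967| sorted: 0, 34, 35, 53, 99, 157, 233, 265, 337, 403, 432 → MAD = 157
Robust SD ≈ 1.4826 × 157 = 232.768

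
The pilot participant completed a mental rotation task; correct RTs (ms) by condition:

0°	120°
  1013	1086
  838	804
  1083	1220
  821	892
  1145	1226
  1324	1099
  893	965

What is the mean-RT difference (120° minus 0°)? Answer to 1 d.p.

25.0 ms

M(0°) = 7117/7 = 1016.714
M(120°) = 7292/7 = 1041.714
Difference = 1041.714 − 1016.714 = 25.000 ms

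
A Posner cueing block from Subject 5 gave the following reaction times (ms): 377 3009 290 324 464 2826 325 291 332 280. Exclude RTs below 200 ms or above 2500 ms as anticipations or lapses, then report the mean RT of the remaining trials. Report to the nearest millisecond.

Excluded: 2826, 3009
Retained (n=8): Σ = 2683
Mean = 2683/8 = 335.3750

335 ms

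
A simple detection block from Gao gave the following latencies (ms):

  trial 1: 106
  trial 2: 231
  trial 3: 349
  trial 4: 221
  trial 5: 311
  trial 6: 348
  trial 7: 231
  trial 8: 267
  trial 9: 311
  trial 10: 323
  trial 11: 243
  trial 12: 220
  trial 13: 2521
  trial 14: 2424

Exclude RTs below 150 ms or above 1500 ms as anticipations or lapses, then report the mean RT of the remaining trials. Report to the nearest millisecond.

Excluded: 106, 2424, 2521
Retained (n=11): Σ = 3055
Mean = 3055/11 = 277.7273

278 ms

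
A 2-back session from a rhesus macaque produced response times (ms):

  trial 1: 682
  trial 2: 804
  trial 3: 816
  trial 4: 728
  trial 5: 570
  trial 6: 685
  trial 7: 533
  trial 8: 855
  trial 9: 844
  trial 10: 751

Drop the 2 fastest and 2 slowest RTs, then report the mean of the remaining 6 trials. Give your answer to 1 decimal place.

744.3 ms

Sorted: 533, 570, 682, 685, 728, 751, 804, 816, 844, 855
Drop lowest 2 (533, 570) and highest 2 (844, 855)
Remaining (n=6): Σ = 4466, mean = 4466/6 = 744.333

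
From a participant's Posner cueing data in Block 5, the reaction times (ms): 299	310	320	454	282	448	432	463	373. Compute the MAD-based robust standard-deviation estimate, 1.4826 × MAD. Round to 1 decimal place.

109.7 ms

Sorted: 282, 299, 310, 320, 373, 432, 448, 454, 463 → median = 373
|x − 373| sorted: 0, 53, 59, 63, 74, 75, 81, 90, 91 → MAD = 74
Robust SD ≈ 1.4826 × 74 = 109.712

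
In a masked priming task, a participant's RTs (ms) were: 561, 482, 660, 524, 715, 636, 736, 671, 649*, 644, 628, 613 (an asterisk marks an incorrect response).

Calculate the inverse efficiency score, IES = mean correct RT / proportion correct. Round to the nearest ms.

681 ms

Correct trials (n=11): 561, 482, 660, 524, 715, 636, 736, 671, 644, 628, 613
Mean correct RT = 6870/11 = 624.5455 ms
Proportion correct = 11/12
IES = 624.5455 / (11/12) = 681.322 ms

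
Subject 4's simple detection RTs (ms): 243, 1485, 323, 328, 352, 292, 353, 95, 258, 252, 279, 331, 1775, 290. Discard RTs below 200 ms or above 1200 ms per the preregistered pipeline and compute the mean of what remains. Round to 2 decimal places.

Excluded: 95, 1485, 1775
Retained (n=11): Σ = 3301
Mean = 3301/11 = 300.0909

300.09 ms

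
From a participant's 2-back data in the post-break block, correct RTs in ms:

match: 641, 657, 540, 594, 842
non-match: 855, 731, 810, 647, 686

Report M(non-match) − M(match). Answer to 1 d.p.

M(match) = 3274/5 = 654.800
M(non-match) = 3729/5 = 745.800
Difference = 745.800 − 654.800 = 91.000 ms

91.0 ms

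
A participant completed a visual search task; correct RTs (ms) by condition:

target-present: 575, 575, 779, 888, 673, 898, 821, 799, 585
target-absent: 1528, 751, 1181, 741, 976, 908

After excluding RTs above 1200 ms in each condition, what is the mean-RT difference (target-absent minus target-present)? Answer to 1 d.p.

178.8 ms

target-absent: exclude 1528
M(target-present) = 6593/9 = 732.556
M(target-absent) = 4557/5 = 911.400
Difference = 911.400 − 732.556 = 178.844 ms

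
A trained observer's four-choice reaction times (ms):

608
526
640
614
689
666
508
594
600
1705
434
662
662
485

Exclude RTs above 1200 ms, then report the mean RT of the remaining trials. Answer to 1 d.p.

Excluded: 1705
Retained (n=13): Σ = 7688
Mean = 7688/13 = 591.3846

591.4 ms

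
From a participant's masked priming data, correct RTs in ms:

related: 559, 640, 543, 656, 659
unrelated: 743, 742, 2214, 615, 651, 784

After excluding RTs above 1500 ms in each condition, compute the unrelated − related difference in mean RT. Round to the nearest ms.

unrelated: exclude 2214
M(related) = 3057/5 = 611.400
M(unrelated) = 3535/5 = 707.000
Difference = 707.000 − 611.400 = 95.600 ms

96 ms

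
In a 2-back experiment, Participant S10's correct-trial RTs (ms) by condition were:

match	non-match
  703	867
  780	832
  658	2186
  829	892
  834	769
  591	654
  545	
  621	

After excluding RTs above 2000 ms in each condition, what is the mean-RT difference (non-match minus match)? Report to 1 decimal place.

non-match: exclude 2186
M(match) = 5561/8 = 695.125
M(non-match) = 4014/5 = 802.800
Difference = 802.800 − 695.125 = 107.675 ms

107.7 ms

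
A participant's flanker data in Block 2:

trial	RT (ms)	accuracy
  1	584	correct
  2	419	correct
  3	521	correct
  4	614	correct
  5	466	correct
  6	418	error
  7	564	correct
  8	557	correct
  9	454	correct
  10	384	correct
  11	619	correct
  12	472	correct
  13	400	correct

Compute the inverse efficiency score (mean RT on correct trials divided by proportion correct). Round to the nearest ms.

547 ms

Correct trials (n=12): 584, 419, 521, 614, 466, 564, 557, 454, 384, 619, 472, 400
Mean correct RT = 6054/12 = 504.5000 ms
Proportion correct = 12/13
IES = 504.5000 / (12/13) = 546.542 ms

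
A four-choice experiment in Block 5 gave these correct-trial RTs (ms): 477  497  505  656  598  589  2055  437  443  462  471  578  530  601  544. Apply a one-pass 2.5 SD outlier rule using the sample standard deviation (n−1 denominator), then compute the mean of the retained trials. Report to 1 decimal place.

527.7 ms

n = 15, ΣRT = 9443, M = 629.533
Σ(x−M)² = 2237389.73; s = √(2237389.73/14) = 399.767
Cutoffs: 629.533 ± 2.5·399.767 → [-369.9, 1629.0]
Outside: 2055 → excluded.
Retained (n=14): Σ = 7388, mean = 7388/14 = 527.714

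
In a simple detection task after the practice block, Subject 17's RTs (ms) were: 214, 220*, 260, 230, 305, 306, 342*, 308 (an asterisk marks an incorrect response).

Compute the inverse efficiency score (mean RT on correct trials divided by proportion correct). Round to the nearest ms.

Correct trials (n=6): 214, 260, 230, 305, 306, 308
Mean correct RT = 1623/6 = 270.5000 ms
Proportion correct = 6/8
IES = 270.5000 / (6/8) = 360.667 ms

361 ms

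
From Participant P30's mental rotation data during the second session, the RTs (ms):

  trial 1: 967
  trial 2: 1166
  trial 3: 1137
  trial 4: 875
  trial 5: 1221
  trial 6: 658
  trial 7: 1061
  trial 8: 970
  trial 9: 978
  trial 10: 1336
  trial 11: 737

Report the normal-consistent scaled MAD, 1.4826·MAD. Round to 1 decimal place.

Sorted: 658, 737, 875, 967, 970, 978, 1061, 1137, 1166, 1221, 1336 → median = 978
|x − 978| sorted: 0, 8, 11, 83, 103, 159, 188, 241, 243, 320, 358 → MAD = 159
Robust SD ≈ 1.4826 × 159 = 235.733

235.7 ms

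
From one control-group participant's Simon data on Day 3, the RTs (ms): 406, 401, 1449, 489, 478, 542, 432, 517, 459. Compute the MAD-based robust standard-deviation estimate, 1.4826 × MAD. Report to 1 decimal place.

68.2 ms

Sorted: 401, 406, 432, 459, 478, 489, 517, 542, 1449 → median = 478
|x − 478| sorted: 0, 11, 19, 39, 46, 64, 72, 77, 971 → MAD = 46
Robust SD ≈ 1.4826 × 46 = 68.200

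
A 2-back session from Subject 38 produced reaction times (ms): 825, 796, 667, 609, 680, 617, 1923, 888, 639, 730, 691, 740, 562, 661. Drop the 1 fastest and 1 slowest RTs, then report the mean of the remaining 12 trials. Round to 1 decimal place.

Sorted: 562, 609, 617, 639, 661, 667, 680, 691, 730, 740, 796, 825, 888, 1923
Drop lowest 1 (562) and highest 1 (1923)
Remaining (n=12): Σ = 8543, mean = 8543/12 = 711.917

711.9 ms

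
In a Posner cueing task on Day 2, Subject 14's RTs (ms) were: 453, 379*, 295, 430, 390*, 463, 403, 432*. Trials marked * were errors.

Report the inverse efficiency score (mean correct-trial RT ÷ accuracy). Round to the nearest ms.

654 ms

Correct trials (n=5): 453, 295, 430, 463, 403
Mean correct RT = 2044/5 = 408.8000 ms
Proportion correct = 5/8
IES = 408.8000 / (5/8) = 654.080 ms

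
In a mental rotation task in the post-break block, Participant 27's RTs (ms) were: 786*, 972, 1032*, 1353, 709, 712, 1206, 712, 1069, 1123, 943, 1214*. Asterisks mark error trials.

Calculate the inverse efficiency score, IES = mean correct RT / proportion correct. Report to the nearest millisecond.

1304 ms

Correct trials (n=9): 972, 1353, 709, 712, 1206, 712, 1069, 1123, 943
Mean correct RT = 8799/9 = 977.6667 ms
Proportion correct = 9/12
IES = 977.6667 / (9/12) = 1303.556 ms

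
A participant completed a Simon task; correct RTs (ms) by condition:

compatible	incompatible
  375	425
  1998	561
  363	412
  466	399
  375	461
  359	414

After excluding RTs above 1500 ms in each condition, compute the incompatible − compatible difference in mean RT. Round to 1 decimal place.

57.7 ms

compatible: exclude 1998
M(compatible) = 1938/5 = 387.600
M(incompatible) = 2672/6 = 445.333
Difference = 445.333 − 387.600 = 57.733 ms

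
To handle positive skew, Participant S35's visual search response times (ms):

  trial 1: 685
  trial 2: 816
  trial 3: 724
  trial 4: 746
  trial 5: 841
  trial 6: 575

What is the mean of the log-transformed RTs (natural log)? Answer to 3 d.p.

6.587

ln(RT): 6.5294, 6.7044, 6.5848, 6.6147, 6.7346, 6.3544
Σ ln(RT) = 39.5223
Mean = 39.5223/6 = 6.58705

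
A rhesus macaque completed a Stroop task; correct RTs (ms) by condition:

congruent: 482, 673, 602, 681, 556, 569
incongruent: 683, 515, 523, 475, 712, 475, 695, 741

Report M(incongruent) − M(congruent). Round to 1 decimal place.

8.5 ms

M(congruent) = 3563/6 = 593.833
M(incongruent) = 4819/8 = 602.375
Difference = 602.375 − 593.833 = 8.542 ms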